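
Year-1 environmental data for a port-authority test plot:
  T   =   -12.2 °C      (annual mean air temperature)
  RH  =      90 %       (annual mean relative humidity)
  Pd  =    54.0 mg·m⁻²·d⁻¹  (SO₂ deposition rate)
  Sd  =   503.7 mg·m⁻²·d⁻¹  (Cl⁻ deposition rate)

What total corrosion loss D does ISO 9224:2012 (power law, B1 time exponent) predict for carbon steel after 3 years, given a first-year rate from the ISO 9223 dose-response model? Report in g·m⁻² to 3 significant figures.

D(3) = 848 g·m⁻²

carbon steel: f(T) = +0.150·(T−10) [T≤10 °C] = -3.3300
  Pd branch = 1.77·Pd^0.52·e^(0.02·RH+f) = 3.05 μm/a
  Sd branch = 0.102·Sd^0.62·e^(0.033·RH+0.04·T) = 57.79 μm/a
  sum: 3.05 + 57.79 → r_corr = 60.84 μm/a
Power-law: D(3) = r_corr · 3^0.523
  D(3) = 60.84 × 3^0.523 = 60.84 × 1.776 = 108.1 μm
  Mass loss = 108.1 μm × 7.85 g/cm³ = 848.4 g·m⁻²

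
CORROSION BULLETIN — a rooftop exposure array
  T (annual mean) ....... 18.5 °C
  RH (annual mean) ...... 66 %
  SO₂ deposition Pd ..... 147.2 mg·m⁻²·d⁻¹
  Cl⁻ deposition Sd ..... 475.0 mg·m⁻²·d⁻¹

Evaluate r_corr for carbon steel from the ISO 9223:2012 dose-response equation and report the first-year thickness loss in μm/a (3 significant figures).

r_corr = 142 μm/a

carbon steel: f(T) = -0.054·(T−10) [T>10 °C] = -0.4590
  SO₂ term: 1.77·147.2^0.52·exp(0.02·66-0.4590) = 56.13
  Sd branch = 0.102·Sd^0.62·e^(0.033·RH+0.04·T) = 86.18 μm/a
  r_corr = 56.13 + 86.18 = 142.3 μm/a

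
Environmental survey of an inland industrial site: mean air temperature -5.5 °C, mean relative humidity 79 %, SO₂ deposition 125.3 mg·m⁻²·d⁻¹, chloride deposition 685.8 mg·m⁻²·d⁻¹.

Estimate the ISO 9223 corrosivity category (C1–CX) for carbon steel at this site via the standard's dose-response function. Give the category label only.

C4

carbon steel: f(T) = +0.150·(T−10) [T≤10 °C] = -2.3250
  Pd branch = 1.77·Pd^0.52·e^(0.02·RH+f) = 10.36 μm/a
  Sd branch = 0.102·Sd^0.62·e^(0.033·RH+0.04·T) = 63.64 μm/a
  r_corr = 10.36 + 63.64 = 74 μm/a
74 μm/a falls in (50, 80] for carbon steel → category C4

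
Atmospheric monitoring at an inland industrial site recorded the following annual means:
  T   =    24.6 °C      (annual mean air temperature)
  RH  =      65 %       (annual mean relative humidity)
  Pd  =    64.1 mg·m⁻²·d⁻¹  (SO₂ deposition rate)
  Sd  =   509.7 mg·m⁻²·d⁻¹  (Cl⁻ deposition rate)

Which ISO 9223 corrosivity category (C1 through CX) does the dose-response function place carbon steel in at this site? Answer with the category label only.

carbon steel: temperature factor f = -0.054·(14.6) = -0.7884
  SO₂ term: 1.77·64.1^0.52·exp(0.02·65-0.7884) = 25.69
  Cl⁻ term: 0.102·509.7^0.62·exp(0.033·65+0.04·24.6) = 111.2
  sum: 25.69 + 111.2 → r_corr = 136.9 μm/a
137 μm/a falls in (80, 200] for carbon steel → category C5

C5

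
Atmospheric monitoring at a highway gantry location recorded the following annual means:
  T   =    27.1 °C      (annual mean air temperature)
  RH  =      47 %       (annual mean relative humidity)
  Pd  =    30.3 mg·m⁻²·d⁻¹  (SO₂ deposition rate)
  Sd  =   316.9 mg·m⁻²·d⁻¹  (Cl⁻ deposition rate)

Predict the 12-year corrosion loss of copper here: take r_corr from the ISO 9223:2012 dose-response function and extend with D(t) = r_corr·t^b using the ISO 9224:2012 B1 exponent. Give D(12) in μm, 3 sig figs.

copper: T>10 °C ⇒ hinge -0.080·(27.1−10) = -1.3680
  Pd branch = 0.0053·Pd^0.26·e^(0.059·RH+f) = 0.05244 μm/a
  Cl⁻ term: 0.01025·316.9^0.27·exp(0.036·47+0.049·27.1) = 0.9943
  r_corr = 0.05244 + 0.9943 = 1.047 μm/a
Long-term exponent b (ISO 9224 Table 2, B1) = 0.667
  D(12) = 1.047 × 12^0.667 = 1.047 × 5.246 = 5.491 μm

D(12) = 5.49 μm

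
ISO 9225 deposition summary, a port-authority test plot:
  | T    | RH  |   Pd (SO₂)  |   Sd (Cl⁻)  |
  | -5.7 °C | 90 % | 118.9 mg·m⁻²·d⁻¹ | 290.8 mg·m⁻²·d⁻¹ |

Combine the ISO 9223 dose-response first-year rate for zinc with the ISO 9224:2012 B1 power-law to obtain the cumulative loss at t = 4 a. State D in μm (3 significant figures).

D(4) = 13.0 μm

zinc: T≤10 °C ⇒ hinge +0.038·(-5.7−10) = -0.5966
  Pd branch = 0.0129·Pd^0.44·e^(0.046·RH+f) = 3.652 μm/a
  Cl⁻ term: 0.0175·290.8^0.57·exp(0.008·90+0.085·-5.7) = 0.5618
  sum: 3.652 + 0.5618 → r_corr = 4.214 μm/a
Long-term exponent b (ISO 9224 Table 2, B1) = 0.813
  D(4) = 4.214 × 4^0.813 = 4.214 × 3.087 = 13.01 μm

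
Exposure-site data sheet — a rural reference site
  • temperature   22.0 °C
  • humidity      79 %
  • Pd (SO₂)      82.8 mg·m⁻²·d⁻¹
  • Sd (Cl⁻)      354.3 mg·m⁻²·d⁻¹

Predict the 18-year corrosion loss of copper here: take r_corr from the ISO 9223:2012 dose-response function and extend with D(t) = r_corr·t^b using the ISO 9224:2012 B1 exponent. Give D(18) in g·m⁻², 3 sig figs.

D(18) = 197 g·m⁻²

copper: f(T) = -0.080·(T−10) [T>10 °C] = -0.9600
  SO₂ term: 0.0053·82.8^0.26·exp(0.059·79-0.9600) = 0.6765
  Sd branch = 0.01025·Sd^0.27·e^(0.036·RH+0.049·T) = 2.526 μm/a
  sum: 0.6765 + 2.526 → r_corr = 3.202 μm/a
Power-law: D(18) = r_corr · 18^0.667
  D(18) = 3.202 × 18^0.667 = 3.202 × 6.875 = 22.01 μm
  Mass loss = 22.01 μm × 8.96 g/cm³ = 197.2 g·m⁻²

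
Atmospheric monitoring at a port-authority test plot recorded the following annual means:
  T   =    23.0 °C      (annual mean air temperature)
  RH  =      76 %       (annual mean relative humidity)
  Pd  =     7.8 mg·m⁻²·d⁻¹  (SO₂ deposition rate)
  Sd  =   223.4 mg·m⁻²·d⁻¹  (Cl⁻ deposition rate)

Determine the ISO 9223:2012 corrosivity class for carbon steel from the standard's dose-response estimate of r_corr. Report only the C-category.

carbon steel: f(T) = -0.054·(T−10) [T>10 °C] = -0.7020
  sulphur-dioxide contribution → 11.67 μm/a
  chloride contribution → 89.91 μm/a
  total first-year rate 101.6 μm/a
102 μm/a falls in (80, 200] for carbon steel → category C5

C5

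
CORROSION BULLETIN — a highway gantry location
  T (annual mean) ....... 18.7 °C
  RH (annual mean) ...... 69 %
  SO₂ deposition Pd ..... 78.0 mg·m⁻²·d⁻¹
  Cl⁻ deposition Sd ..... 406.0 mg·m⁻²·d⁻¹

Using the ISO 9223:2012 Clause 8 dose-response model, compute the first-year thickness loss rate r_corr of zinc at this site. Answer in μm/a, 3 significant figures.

zinc: T>10 °C ⇒ hinge -0.071·(18.7−10) = -0.6177
  SO₂ term: 0.0129·78.0^0.44·exp(0.046·69-0.6177) = 1.131
  Cl⁻ term: 0.0175·406.0^0.57·exp(0.008·69+0.085·18.7) = 4.57
  r_corr = 1.131 + 4.57 = 5.701 μm/a

r_corr = 5.70 μm/a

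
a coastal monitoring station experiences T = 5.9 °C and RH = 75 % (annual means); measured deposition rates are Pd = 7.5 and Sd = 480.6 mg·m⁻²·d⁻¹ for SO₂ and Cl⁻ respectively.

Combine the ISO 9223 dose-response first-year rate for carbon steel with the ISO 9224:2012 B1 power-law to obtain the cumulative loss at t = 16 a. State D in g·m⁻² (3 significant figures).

D(16) = 2.77e+03 g·m⁻²

carbon steel: T≤10 °C ⇒ hinge +0.150·(5.9−10) = -0.6150
  sulphur-dioxide contribution → 12.23 μm/a
  chloride contribution → 70.58 μm/a
  ⇒ r_corr(carbon steel) = 82.81 μm/a
Long-term exponent b (ISO 9224 Table 2, B1) = 0.523
  D(16) = 82.81 × 16^0.523 = 82.81 × 4.263 = 353 μm
  Mass loss = 353 μm × 7.85 g/cm³ = 2771 g·m⁻²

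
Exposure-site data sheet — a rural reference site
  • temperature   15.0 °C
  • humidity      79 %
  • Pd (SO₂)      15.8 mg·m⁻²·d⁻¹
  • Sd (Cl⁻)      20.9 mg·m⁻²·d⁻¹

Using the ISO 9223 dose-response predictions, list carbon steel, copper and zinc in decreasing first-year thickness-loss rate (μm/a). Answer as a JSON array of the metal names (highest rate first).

["carbon steel", "zinc", "copper"]

carbon steel: T>10 °C ⇒ hinge -0.054·(15.0−10) = -0.2700
  sulphur-dioxide contribution → 27.56 μm/a
  chloride contribution → 16.59 μm/a
  ⇒ r_corr(carbon steel) = 44.15 μm/a
copper: f(T) = -0.080·(T−10) [T>10 °C] = -0.4000
  sulphur-dioxide contribution → 0.7699 μm/a
  chloride contribution → 0.8346 μm/a
  ⇒ r_corr(copper) = 1.605 μm/a
zinc: temperature factor f = -0.071·(5.0) = -0.3550
  sulphur-dioxide contribution → 1.154 μm/a
  chloride contribution → 0.6664 μm/a
  total first-year rate 1.82 μm/a
Ordering by μm/a: carbon steel (44.1) > zinc (1.82) > copper (1.6)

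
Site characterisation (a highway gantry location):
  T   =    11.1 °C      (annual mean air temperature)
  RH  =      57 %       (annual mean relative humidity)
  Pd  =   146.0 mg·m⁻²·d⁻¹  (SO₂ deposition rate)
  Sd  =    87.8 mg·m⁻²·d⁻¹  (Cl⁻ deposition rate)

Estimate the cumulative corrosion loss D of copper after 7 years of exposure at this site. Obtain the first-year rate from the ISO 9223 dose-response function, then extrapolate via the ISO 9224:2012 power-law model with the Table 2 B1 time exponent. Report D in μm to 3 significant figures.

D(7) = 3.56 μm

copper: f(T) = -0.080·(T−10) [T>10 °C] = -0.0880
  SO₂ term: 0.0053·146.0^0.26·exp(0.059·57-0.0880) = 0.5121
  Cl⁻ term: 0.01025·87.8^0.27·exp(0.036·57+0.049·11.1) = 0.4601
  sum: 0.5121 + 0.4601 → r_corr = 0.9722 μm/a
Long-term exponent b (ISO 9224 Table 2, B1) = 0.667
  D(7) = 0.9722 × 7^0.667 = 0.9722 × 3.662 = 3.56 μm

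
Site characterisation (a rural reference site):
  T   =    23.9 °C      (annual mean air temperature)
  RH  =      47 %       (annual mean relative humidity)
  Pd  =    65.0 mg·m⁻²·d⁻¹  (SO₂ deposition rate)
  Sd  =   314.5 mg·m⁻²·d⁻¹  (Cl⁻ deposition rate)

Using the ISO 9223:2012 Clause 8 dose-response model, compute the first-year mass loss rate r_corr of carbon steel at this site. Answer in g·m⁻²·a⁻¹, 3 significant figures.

carbon steel: T>10 °C ⇒ hinge -0.054·(23.9−10) = -0.7506
  Pd branch = 1.77·Pd^0.52·e^(0.02·RH+f) = 18.75 μm/a
  Sd branch = 0.102·Sd^0.62·e^(0.033·RH+0.04·T) = 44.25 μm/a
  sum: 18.75 + 44.25 → r_corr = 63 μm/a
Convert to mass loss: 63 μm/a × 7.85 g/cm³ = 494.5 g·m⁻²·a⁻¹

r_corr = 495 g·m⁻²·a⁻¹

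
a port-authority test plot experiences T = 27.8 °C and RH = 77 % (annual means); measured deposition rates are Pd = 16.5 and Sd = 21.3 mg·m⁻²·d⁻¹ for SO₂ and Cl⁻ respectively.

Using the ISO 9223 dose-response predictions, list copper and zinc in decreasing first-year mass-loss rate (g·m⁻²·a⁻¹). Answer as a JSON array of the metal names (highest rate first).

["zinc", "copper"]

copper: T>10 °C ⇒ hinge -0.080·(27.8−10) = -1.4240
  sulphur-dioxide contribution → 0.2485 μm/a
  chloride contribution → 1.462 μm/a
  ⇒ r_corr(copper) = 1.71 μm/a
  mass loss = 1.71 μm/a × 8.96 g/cm³ = 15.32 g·m⁻²·a⁻¹
zinc: f(T) = -0.071·(T−10) [T>10 °C] = -1.2638
  sulphur-dioxide contribution → 0.4322 μm/a
  chloride contribution → 1.968 μm/a
  total first-year rate 2.4 μm/a
  mass loss = 2.4 μm/a × 7.14 g/cm³ = 17.14 g·m⁻²·a⁻¹
Ordering by g·m⁻²·a⁻¹: zinc (17.1) > copper (15.3)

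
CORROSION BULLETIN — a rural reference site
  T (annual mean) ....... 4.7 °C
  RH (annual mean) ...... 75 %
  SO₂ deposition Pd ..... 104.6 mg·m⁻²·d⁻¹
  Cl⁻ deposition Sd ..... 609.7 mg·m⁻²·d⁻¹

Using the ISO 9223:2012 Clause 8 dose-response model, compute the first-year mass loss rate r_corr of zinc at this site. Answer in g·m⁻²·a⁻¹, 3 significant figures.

zinc: temperature factor f = +0.038·(-5.3) = -0.2014
  SO₂ term: 0.0129·104.6^0.44·exp(0.046·75-0.2014) = 2.571
  Sd branch = 0.0175·Sd^0.57·e^(0.008·RH+0.085·T) = 1.839 μm/a
  r_corr = 2.571 + 1.839 = 4.41 μm/a
Convert to mass loss: 4.41 μm/a × 7.14 g/cm³ = 31.49 g·m⁻²·a⁻¹

r_corr = 31.5 g·m⁻²·a⁻¹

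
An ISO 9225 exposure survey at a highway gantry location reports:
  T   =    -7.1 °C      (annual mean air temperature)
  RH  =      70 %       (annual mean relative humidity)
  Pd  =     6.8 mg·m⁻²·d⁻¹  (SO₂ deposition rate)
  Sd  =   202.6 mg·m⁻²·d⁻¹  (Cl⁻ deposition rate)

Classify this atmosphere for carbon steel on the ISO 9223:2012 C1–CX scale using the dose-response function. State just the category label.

carbon steel: f(T) = +0.150·(T−10) [T≤10 °C] = -2.5650
  Pd branch = 1.77·Pd^0.52·e^(0.02·RH+f) = 1.496 μm/a
  Sd branch = 0.102·Sd^0.62·e^(0.033·RH+0.04·T) = 20.83 μm/a
  r_corr = 1.496 + 20.83 = 22.32 μm/a
22.3 μm/a falls in (1.3, 25] for carbon steel → category C2

C2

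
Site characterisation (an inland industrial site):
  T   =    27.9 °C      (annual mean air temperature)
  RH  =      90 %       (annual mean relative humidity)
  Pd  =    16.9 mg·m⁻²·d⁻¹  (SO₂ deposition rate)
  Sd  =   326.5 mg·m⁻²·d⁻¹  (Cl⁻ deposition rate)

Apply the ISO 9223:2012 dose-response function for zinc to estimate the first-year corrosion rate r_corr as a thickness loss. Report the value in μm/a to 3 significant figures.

r_corr = 11.2 μm/a

zinc: f(T) = -0.071·(T−10) [T>10 °C] = -1.2709
  SO₂ term: 0.0129·16.9^0.44·exp(0.046·90-1.2709) = 0.7887
  Cl⁻ term: 0.0175·326.5^0.57·exp(0.008·90+0.085·27.9) = 10.44
  sum: 0.7887 + 10.44 → r_corr = 11.23 μm/a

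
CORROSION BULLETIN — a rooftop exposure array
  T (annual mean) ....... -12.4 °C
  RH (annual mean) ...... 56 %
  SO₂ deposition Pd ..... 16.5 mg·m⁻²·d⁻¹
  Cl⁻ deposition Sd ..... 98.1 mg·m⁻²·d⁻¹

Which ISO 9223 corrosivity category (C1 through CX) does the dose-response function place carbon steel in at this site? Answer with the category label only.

carbon steel: T≤10 °C ⇒ hinge +0.150·(-12.4−10) = -3.3600
  sulphur-dioxide contribution → 0.8096 μm/a
  chloride contribution → 6.77 μm/a
  total first-year rate 7.58 μm/a
7.58 μm/a falls in (1.3, 25] for carbon steel → category C2

C2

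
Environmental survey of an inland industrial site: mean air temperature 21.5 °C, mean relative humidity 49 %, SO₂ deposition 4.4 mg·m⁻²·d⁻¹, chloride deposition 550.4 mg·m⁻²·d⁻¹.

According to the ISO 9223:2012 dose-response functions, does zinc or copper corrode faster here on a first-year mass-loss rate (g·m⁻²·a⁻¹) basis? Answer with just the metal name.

zinc

zinc: f(T) = -0.071·(T−10) [T>10 °C] = -0.8165
  sulphur-dioxide contribution → 0.1042 μm/a
  chloride contribution → 5.877 μm/a
  total first-year rate 5.981 μm/a
  mass loss = 5.981 μm/a × 7.14 g/cm³ = 42.7 g·m⁻²·a⁻¹
copper: f(T) = -0.080·(T−10) [T>10 °C] = -0.9200
  sulphur-dioxide contribution → 0.05592 μm/a
  chloride contribution → 0.9426 μm/a
  ⇒ r_corr(copper) = 0.9985 μm/a
  mass loss = 0.9985 μm/a × 8.96 g/cm³ = 8.947 g·m⁻²·a⁻¹
Ordering by g·m⁻²·a⁻¹: zinc (42.7) > copper (8.95)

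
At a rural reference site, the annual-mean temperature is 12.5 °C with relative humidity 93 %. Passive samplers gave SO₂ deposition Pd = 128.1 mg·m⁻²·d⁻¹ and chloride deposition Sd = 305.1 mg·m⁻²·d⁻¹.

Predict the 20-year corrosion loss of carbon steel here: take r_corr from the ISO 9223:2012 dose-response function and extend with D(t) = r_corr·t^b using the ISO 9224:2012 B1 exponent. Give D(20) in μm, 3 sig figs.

D(20) = 1.20e+03 μm

carbon steel: T>10 °C ⇒ hinge -0.054·(12.5−10) = -0.1350
  Pd branch = 1.77·Pd^0.52·e^(0.02·RH+f) = 123.9 μm/a
  Cl⁻ term: 0.102·305.1^0.62·exp(0.033·93+0.04·12.5) = 125.6
  r_corr = 123.9 + 125.6 = 249.5 μm/a
Long-term exponent b (ISO 9224 Table 2, B1) = 0.523
  D(20) = 249.5 × 20^0.523 = 249.5 × 4.791 = 1195 μm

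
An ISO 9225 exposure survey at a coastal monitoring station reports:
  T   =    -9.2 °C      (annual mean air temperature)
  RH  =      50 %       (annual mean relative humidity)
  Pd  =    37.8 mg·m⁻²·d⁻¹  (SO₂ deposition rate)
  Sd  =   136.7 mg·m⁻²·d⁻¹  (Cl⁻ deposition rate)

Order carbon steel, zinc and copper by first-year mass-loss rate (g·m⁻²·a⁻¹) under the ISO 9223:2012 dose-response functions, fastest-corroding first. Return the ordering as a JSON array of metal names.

carbon steel: T≤10 °C ⇒ hinge +0.150·(-9.2−10) = -2.8800
  SO₂ term: 1.77·37.8^0.52·exp(0.02·50-2.8800) = 1.786
  Sd branch = 0.102·Sd^0.62·e^(0.033·RH+0.04·T) = 7.754 μm/a
  r_corr = 1.786 + 7.754 = 9.54 μm/a
  mass loss = 9.54 μm/a × 7.85 g/cm³ = 74.89 g·m⁻²·a⁻¹
zinc: T≤10 °C ⇒ hinge +0.038·(-9.2−10) = -0.7296
  Pd branch = 0.0129·Pd^0.44·e^(0.046·RH+f) = 0.3067 μm/a
  Sd branch = 0.0175·Sd^0.57·e^(0.008·RH+0.085·T) = 0.197 μm/a
  sum: 0.3067 + 0.197 → r_corr = 0.5037 μm/a
  mass loss = 0.5037 μm/a × 7.14 g/cm³ = 3.597 g·m⁻²·a⁻¹
copper: temperature factor f = +0.126·(-19.2) = -2.4192
  Pd branch = 0.0053·Pd^0.26·e^(0.059·RH+f) = 0.02317 μm/a
  Cl⁻ term: 0.01025·136.7^0.27·exp(0.036·50+0.049·-9.2) = 0.149
  r_corr = 0.02317 + 0.149 = 0.1722 μm/a
  mass loss = 0.1722 μm/a × 8.96 g/cm³ = 1.543 g·m⁻²·a⁻¹
Ordering by g·m⁻²·a⁻¹: carbon steel (74.9) > zinc (3.6) > copper (1.54)

["carbon steel", "zinc", "copper"]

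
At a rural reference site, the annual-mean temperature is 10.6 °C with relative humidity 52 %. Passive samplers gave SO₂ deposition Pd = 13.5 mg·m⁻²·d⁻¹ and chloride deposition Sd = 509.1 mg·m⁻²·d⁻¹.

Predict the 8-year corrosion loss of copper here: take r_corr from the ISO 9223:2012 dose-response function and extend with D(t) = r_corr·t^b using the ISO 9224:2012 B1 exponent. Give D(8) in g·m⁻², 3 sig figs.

copper: f(T) = -0.080·(T−10) [T>10 °C] = -0.0480
  Pd branch = 0.0053·Pd^0.26·e^(0.059·RH+f) = 0.2137 μm/a
  Cl⁻ term: 0.01025·509.1^0.27·exp(0.036·52+0.049·10.6) = 0.6027
  sum: 0.2137 + 0.6027 → r_corr = 0.8164 μm/a
Power-law: D(8) = r_corr · 8^0.667
  D(8) = 0.8164 × 8^0.667 = 0.8164 × 4.003 = 3.268 μm
  Mass loss = 3.268 μm × 8.96 g/cm³ = 29.28 g·m⁻²

D(8) = 29.3 g·m⁻²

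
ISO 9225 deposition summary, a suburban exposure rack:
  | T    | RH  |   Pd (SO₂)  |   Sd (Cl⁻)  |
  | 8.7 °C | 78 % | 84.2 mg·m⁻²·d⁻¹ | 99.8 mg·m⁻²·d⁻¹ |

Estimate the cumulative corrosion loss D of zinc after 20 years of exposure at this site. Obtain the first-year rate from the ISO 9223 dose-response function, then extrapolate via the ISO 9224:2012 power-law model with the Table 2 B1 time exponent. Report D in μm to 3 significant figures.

D(20) = 46.4 μm

zinc: T≤10 °C ⇒ hinge +0.038·(8.7−10) = -0.0494
  Pd branch = 0.0129·Pd^0.44·e^(0.046·RH+f) = 3.123 μm/a
  Sd branch = 0.0175·Sd^0.57·e^(0.008·RH+0.085·T) = 0.9434 μm/a
  sum: 3.123 + 0.9434 → r_corr = 4.066 μm/a
Long-term exponent b (ISO 9224 Table 2, B1) = 0.813
  D(20) = 4.066 × 20^0.813 = 4.066 × 11.42 = 46.44 μm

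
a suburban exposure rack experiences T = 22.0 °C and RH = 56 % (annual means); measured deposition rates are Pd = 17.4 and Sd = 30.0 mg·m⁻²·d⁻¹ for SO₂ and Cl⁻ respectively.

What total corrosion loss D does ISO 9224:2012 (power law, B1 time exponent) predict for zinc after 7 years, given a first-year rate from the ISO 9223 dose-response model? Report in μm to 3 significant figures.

D(7) = 7.24 μm

zinc: f(T) = -0.071·(T−10) [T>10 °C] = -0.8520
  Pd branch = 0.0129·Pd^0.44·e^(0.046·RH+f) = 0.2542 μm/a
  Sd branch = 0.0175·Sd^0.57·e^(0.008·RH+0.085·T) = 1.235 μm/a
  sum: 0.2542 + 1.235 → r_corr = 1.489 μm/a
ISO 9224: D(t) = r_corr · t^b with b = 0.813 (zinc, B1)
  D(7) = 1.489 × 7^0.813 = 1.489 × 4.865 = 7.245 μm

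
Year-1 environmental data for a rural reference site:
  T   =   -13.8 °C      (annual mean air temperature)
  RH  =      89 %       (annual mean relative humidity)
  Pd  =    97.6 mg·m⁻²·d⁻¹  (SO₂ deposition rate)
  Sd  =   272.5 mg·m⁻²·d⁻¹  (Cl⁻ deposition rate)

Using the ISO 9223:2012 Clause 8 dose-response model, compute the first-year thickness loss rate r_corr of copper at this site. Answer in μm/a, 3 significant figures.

r_corr = 0.749 μm/a

copper: temperature factor f = +0.126·(-23.8) = -2.9988
  SO₂ term: 0.0053·97.6^0.26·exp(0.059·89-2.9988) = 0.1658
  Sd branch = 0.01025·Sd^0.27·e^(0.036·RH+0.049·T) = 0.5836 μm/a
  r_corr = 0.1658 + 0.5836 = 0.7494 μm/a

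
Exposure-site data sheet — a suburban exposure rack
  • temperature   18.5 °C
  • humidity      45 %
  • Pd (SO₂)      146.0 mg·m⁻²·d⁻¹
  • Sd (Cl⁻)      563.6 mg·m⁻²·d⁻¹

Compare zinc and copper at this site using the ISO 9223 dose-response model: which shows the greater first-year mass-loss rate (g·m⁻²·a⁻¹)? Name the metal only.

zinc

zinc: f(T) = -0.071·(T−10) [T>10 °C] = -0.6035
  Pd branch = 0.0129·Pd^0.44·e^(0.046·RH+f) = 0.501 μm/a
  Sd branch = 0.0175·Sd^0.57·e^(0.008·RH+0.085·T) = 4.471 μm/a
  r_corr = 0.501 + 4.471 = 4.972 μm/a
  mass loss = 4.972 μm/a × 7.14 g/cm³ = 35.5 g·m⁻²·a⁻¹
copper: T>10 °C ⇒ hinge -0.080·(18.5−10) = -0.6800
  SO₂ term: 0.0053·146.0^0.26·exp(0.059·45-0.6800) = 0.1396
  Cl⁻ term: 0.01025·563.6^0.27·exp(0.036·45+0.049·18.5) = 0.7091
  r_corr = 0.1396 + 0.7091 = 0.8487 μm/a
  mass loss = 0.8487 μm/a × 8.96 g/cm³ = 7.604 g·m⁻²·a⁻¹
Ordering by g·m⁻²·a⁻¹: zinc (35.5) > copper (7.6)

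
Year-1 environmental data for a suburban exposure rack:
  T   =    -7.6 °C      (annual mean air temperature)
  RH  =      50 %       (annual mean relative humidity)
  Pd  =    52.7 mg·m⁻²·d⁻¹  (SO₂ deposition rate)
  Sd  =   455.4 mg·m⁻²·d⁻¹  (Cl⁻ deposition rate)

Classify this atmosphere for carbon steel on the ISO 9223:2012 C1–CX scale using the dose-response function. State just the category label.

carbon steel: f(T) = +0.150·(T−10) [T≤10 °C] = -2.6400
  SO₂ term: 1.77·52.7^0.52·exp(0.02·50-2.6400) = 2.698
  Sd branch = 0.102·Sd^0.62·e^(0.033·RH+0.04·T) = 17.43 μm/a
  r_corr = 2.698 + 17.43 = 20.13 μm/a
20.1 μm/a falls in (1.3, 25] for carbon steel → category C2

C2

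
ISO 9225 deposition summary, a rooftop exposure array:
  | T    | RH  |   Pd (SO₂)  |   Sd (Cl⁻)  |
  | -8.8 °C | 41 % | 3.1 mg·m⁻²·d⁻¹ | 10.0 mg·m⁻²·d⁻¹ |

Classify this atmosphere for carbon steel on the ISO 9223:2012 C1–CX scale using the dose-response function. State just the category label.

carbon steel: T≤10 °C ⇒ hinge +0.150·(-8.8−10) = -2.8200
  SO₂ term: 1.77·3.1^0.52·exp(0.02·41-2.8200) = 0.4314
  Sd branch = 0.102·Sd^0.62·e^(0.033·RH+0.04·T) = 1.157 μm/a
  r_corr = 0.4314 + 1.157 = 1.588 μm/a
ISO 9223 Table 2 (carbon steel): 1.3 < 1.59 ≤ 25 μm/a ⇒ C2

C2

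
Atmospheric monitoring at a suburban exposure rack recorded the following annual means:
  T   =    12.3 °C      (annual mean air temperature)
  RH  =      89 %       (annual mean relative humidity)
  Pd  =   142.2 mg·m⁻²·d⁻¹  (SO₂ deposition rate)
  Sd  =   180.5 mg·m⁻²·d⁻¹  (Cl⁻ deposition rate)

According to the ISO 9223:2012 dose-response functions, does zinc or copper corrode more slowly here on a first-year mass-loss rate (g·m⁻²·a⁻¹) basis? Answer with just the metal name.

copper

zinc: f(T) = -0.071·(T−10) [T>10 °C] = -0.1633
  sulphur-dioxide contribution → 5.82 μm/a
  chloride contribution → 1.961 μm/a
  total first-year rate 7.781 μm/a
  mass loss = 7.781 μm/a × 7.14 g/cm³ = 55.56 g·m⁻²·a⁻¹
copper: f(T) = -0.080·(T−10) [T>10 °C] = -0.1840
  sulphur-dioxide contribution → 3.052 μm/a
  chloride contribution → 1.876 μm/a
  total first-year rate 4.928 μm/a
  mass loss = 4.928 μm/a × 8.96 g/cm³ = 44.15 g·m⁻²·a⁻¹
Ordering by g·m⁻²·a⁻¹: zinc (55.6) > copper (44.2)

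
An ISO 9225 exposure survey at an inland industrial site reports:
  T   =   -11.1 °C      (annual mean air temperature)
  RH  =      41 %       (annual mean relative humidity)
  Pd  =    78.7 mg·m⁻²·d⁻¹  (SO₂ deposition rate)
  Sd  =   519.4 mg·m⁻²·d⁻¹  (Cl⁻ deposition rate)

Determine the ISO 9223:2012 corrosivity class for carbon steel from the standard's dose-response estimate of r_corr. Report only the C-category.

carbon steel: f(T) = +0.150·(T−10) [T≤10 °C] = -3.1650
  SO₂ term: 1.77·78.7^0.52·exp(0.02·41-3.1650) = 1.642
  Cl⁻ term: 0.102·519.4^0.62·exp(0.033·41+0.04·-11.1) = 12.22
  sum: 1.642 + 12.22 → r_corr = 13.86 μm/a
Category bounds: 1.3…25 μm/a bracket r_corr ⇒ C2

C2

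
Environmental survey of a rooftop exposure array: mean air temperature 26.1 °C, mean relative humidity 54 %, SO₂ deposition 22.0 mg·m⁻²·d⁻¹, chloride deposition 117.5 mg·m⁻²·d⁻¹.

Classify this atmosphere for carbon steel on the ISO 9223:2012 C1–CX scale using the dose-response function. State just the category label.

carbon steel: T>10 °C ⇒ hinge -0.054·(26.1−10) = -0.8694
  sulphur-dioxide contribution → 10.9 μm/a
  chloride contribution → 33.06 μm/a
  total first-year rate 43.96 μm/a
44 μm/a falls in (25, 50] for carbon steel → category C3

C3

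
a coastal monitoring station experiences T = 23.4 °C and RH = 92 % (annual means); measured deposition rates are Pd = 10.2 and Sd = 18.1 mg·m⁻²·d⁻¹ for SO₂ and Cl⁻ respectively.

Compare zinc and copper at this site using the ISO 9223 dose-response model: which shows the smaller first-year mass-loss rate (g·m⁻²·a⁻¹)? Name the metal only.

zinc: T>10 °C ⇒ hinge -0.071·(23.4−10) = -0.9514
  Pd branch = 0.0129·Pd^0.44·e^(0.046·RH+f) = 0.9531 μm/a
  Sd branch = 0.0175·Sd^0.57·e^(0.008·RH+0.085·T) = 1.391 μm/a
  r_corr = 0.9531 + 1.391 = 2.344 μm/a
  mass loss = 2.344 μm/a × 7.14 g/cm³ = 16.74 g·m⁻²·a⁻¹
copper: f(T) = -0.080·(T−10) [T>10 °C] = -1.0720
  Pd branch = 0.0053·Pd^0.26·e^(0.059·RH+f) = 0.7556 μm/a
  Cl⁻ term: 0.01025·18.1^0.27·exp(0.036·92+0.049·23.4) = 1.935
  r_corr = 0.7556 + 1.935 = 2.69 μm/a
  mass loss = 2.69 μm/a × 8.96 g/cm³ = 24.11 g·m⁻²·a⁻¹
Ordering by g·m⁻²·a⁻¹: copper (24.1) > zinc (16.7)

zinc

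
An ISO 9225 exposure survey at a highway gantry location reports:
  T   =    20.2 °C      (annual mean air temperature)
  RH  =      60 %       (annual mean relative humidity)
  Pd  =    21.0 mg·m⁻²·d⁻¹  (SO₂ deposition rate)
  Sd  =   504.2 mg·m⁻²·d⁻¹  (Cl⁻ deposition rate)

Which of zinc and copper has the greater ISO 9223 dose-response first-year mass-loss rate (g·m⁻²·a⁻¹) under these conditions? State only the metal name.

zinc: f(T) = -0.071·(T−10) [T>10 °C] = -0.7242
  sulphur-dioxide contribution → 0.3771 μm/a
  chloride contribution → 5.466 μm/a
  total first-year rate 5.843 μm/a
  mass loss = 5.843 μm/a × 7.14 g/cm³ = 41.72 g·m⁻²·a⁻¹
copper: temperature factor f = -0.080·(10.2) = -0.8160
  sulphur-dioxide contribution → 0.1783 μm/a
  chloride contribution → 1.283 μm/a
  total first-year rate 1.462 μm/a
  mass loss = 1.462 μm/a × 8.96 g/cm³ = 13.1 g·m⁻²·a⁻¹
Ordering by g·m⁻²·a⁻¹: zinc (41.7) > copper (13.1)

zinc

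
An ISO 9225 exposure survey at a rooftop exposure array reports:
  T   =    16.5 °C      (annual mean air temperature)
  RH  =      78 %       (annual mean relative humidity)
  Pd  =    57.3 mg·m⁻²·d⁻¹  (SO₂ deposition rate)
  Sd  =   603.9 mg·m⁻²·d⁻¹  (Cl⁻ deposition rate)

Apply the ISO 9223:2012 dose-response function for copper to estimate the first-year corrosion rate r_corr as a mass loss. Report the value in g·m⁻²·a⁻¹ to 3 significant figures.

copper: T>10 °C ⇒ hinge -0.080·(16.5−10) = -0.5200
  SO₂ term: 0.0053·57.3^0.26·exp(0.059·78-0.5200) = 0.8999
  Sd branch = 0.01025·Sd^0.27·e^(0.036·RH+0.049·T) = 2.149 μm/a
  r_corr = 0.8999 + 2.149 = 3.049 μm/a
Convert to mass loss: 3.049 μm/a × 8.96 g/cm³ = 27.32 g·m⁻²·a⁻¹

r_corr = 27.3 g·m⁻²·a⁻¹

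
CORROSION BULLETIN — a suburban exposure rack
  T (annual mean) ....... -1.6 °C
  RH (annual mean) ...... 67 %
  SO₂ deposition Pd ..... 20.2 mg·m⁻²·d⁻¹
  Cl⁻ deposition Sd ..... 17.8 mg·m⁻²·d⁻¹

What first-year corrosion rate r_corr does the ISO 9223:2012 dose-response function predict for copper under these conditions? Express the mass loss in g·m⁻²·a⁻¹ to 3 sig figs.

copper: T≤10 °C ⇒ hinge +0.126·(-1.6−10) = -1.4616
  SO₂ term: 0.0053·20.2^0.26·exp(0.059·67-1.4616) = 0.1399
  Cl⁻ term: 0.01025·17.8^0.27·exp(0.036·67+0.049·-1.6) = 0.23
  r_corr = 0.1399 + 0.23 = 0.3699 μm/a
Convert to mass loss: 0.3699 μm/a × 8.96 g/cm³ = 3.314 g·m⁻²·a⁻¹

r_corr = 3.31 g·m⁻²·a⁻¹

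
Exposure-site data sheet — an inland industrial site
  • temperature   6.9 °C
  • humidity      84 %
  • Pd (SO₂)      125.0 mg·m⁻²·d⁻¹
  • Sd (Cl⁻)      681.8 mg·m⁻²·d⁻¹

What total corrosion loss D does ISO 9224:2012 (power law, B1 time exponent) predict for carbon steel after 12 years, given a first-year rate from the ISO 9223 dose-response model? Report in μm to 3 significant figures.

D(12) = 720 μm

carbon steel: f(T) = +0.150·(T−10) [T≤10 °C] = -0.4650
  sulphur-dioxide contribution → 73.46 μm/a
  chloride contribution → 122.8 μm/a
  ⇒ r_corr(carbon steel) = 196.3 μm/a
ISO 9224: D(t) = r_corr · t^b with b = 0.523 (carbon steel, B1)
  D(12) = 196.3 × 12^0.523 = 196.3 × 3.668 = 719.8 μm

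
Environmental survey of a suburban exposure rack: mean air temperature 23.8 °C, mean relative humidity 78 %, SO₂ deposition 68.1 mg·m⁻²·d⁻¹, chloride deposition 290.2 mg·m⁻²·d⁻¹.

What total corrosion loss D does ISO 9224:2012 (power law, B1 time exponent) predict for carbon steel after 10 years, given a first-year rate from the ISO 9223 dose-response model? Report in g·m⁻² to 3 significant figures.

carbon steel: T>10 °C ⇒ hinge -0.054·(23.8−10) = -0.7452
  sulphur-dioxide contribution → 35.9 μm/a
  chloride contribution → 116.6 μm/a
  ⇒ r_corr(carbon steel) = 152.5 μm/a
Power-law: D(10) = r_corr · 10^0.523
  D(10) = 152.5 × 10^0.523 = 152.5 × 3.334 = 508.6 μm
  Mass loss = 508.6 μm × 7.85 g/cm³ = 3992 g·m⁻²

D(10) = 3.99e+03 g·m⁻²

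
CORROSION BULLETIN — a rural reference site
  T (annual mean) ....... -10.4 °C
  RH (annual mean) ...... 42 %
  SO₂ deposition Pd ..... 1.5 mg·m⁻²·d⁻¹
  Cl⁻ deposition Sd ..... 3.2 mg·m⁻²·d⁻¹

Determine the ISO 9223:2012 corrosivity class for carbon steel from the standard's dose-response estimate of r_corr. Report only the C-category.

C1

carbon steel: T≤10 °C ⇒ hinge +0.150·(-10.4−10) = -3.0600
  sulphur-dioxide contribution → 0.2374 μm/a
  chloride contribution → 0.5534 μm/a
  ⇒ r_corr(carbon steel) = 0.7908 μm/a
0.791 μm/a falls in (0, 1.3] for carbon steel → category C1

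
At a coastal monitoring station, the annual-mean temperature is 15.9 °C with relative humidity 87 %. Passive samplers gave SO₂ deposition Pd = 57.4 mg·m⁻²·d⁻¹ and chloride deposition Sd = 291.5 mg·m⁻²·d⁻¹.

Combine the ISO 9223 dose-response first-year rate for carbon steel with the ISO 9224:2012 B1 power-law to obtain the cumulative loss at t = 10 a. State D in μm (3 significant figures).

carbon steel: f(T) = -0.054·(T−10) [T>10 °C] = -0.3186
  sulphur-dioxide contribution → 60.24 μm/a
  chloride contribution → 114.7 μm/a
  ⇒ r_corr(carbon steel) = 175 μm/a
Power-law: D(10) = r_corr · 10^0.523
  D(10) = 175 × 10^0.523 = 175 × 3.334 = 583.5 μm

D(10) = 583 μm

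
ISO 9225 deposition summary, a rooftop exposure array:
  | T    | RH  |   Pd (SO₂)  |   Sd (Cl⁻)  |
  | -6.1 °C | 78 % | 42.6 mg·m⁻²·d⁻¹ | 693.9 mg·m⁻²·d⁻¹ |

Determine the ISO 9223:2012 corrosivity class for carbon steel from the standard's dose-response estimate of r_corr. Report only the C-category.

C4

carbon steel: temperature factor f = +0.150·(-16.1) = -2.4150
  Pd branch = 1.77·Pd^0.52·e^(0.02·RH+f) = 5.296 μm/a
  Cl⁻ term: 0.102·693.9^0.62·exp(0.033·78+0.04·-6.1) = 60.55
  r_corr = 5.296 + 60.55 = 65.85 μm/a
65.8 μm/a falls in (50, 80] for carbon steel → category C4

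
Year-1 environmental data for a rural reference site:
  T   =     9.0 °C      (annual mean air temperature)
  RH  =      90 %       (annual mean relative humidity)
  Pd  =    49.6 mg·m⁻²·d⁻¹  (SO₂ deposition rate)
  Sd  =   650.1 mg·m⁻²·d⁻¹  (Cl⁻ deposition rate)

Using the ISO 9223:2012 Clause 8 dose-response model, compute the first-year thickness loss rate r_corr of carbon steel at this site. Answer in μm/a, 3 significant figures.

r_corr = 228 μm/a

carbon steel: temperature factor f = +0.150·(-1.0) = -0.1500
  SO₂ term: 1.77·49.6^0.52·exp(0.02·90-0.1500) = 70.18
  Sd branch = 0.102·Sd^0.62·e^(0.033·RH+0.04·T) = 158.1 μm/a
  r_corr = 70.18 + 158.1 = 228.2 μm/a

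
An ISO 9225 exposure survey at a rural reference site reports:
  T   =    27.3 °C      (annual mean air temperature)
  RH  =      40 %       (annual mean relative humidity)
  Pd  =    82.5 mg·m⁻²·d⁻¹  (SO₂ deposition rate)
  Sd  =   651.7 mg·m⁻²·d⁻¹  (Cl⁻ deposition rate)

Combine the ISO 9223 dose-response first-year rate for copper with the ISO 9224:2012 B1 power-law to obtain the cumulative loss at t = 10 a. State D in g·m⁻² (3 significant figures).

copper: T>10 °C ⇒ hinge -0.080·(27.3−10) = -1.3840
  sulphur-dioxide contribution → 0.0443 μm/a
  chloride contribution → 0.9481 μm/a
  ⇒ r_corr(copper) = 0.9924 μm/a
Power-law: D(10) = r_corr · 10^0.667
  D(10) = 0.9924 × 10^0.667 = 0.9924 × 4.645 = 4.61 μm
  Mass loss = 4.61 μm × 8.96 g/cm³ = 41.3 g·m⁻²

D(10) = 41.3 g·m⁻²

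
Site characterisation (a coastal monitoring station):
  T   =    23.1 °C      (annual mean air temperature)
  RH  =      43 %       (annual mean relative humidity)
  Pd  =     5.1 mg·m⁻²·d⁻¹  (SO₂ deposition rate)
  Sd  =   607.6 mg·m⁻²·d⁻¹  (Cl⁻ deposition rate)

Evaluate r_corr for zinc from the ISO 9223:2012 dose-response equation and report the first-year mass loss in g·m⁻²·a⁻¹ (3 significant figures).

zinc: f(T) = -0.071·(T−10) [T>10 °C] = -0.9301
  Pd branch = 0.0129·Pd^0.44·e^(0.046·RH+f) = 0.07534 μm/a
  Sd branch = 0.0175·Sd^0.57·e^(0.008·RH+0.085·T) = 6.789 μm/a
  sum: 0.07534 + 6.789 → r_corr = 6.865 μm/a
Convert to mass loss: 6.865 μm/a × 7.14 g/cm³ = 49.01 g·m⁻²·a⁻¹

r_corr = 49.0 g·m⁻²·a⁻¹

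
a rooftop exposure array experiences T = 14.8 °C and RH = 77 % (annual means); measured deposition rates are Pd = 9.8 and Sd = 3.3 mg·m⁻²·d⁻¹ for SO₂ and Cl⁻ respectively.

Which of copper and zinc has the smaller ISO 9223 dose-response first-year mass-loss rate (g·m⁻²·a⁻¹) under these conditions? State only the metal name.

copper: T>10 °C ⇒ hinge -0.080·(14.8−10) = -0.3840
  sulphur-dioxide contribution → 0.6141 μm/a
  chloride contribution → 0.4672 μm/a
  ⇒ r_corr(copper) = 1.081 μm/a
  mass loss = 1.081 μm/a × 8.96 g/cm³ = 9.689 g·m⁻²·a⁻¹
zinc: f(T) = -0.071·(T−10) [T>10 °C] = -0.3408
  sulphur-dioxide contribution → 0.865 μm/a
  chloride contribution → 0.2251 μm/a
  total first-year rate 1.09 μm/a
  mass loss = 1.09 μm/a × 7.14 g/cm³ = 7.783 g·m⁻²·a⁻¹
Ordering by g·m⁻²·a⁻¹: copper (9.69) > zinc (7.78)

zinc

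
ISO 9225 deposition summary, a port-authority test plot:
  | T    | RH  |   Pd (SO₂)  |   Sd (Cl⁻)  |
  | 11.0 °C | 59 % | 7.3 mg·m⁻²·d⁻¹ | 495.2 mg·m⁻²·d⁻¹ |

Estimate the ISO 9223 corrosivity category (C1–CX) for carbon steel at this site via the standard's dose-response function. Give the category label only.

carbon steel: T>10 °C ⇒ hinge -0.054·(11.0−10) = -0.0540
  Pd branch = 1.77·Pd^0.52·e^(0.02·RH+f) = 15.34 μm/a
  Sd branch = 0.102·Sd^0.62·e^(0.033·RH+0.04·T) = 52 μm/a
  r_corr = 15.34 + 52 = 67.35 μm/a
Category bounds: 50…80 μm/a bracket r_corr ⇒ C4

C4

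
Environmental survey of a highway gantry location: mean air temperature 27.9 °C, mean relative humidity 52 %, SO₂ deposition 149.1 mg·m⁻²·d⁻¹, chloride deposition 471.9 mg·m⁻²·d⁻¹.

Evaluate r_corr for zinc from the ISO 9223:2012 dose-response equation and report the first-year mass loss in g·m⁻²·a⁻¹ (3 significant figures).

zinc: T>10 °C ⇒ hinge -0.071·(27.9−10) = -1.2709
  Pd branch = 0.0129·Pd^0.44·e^(0.046·RH+f) = 0.3579 μm/a
  Cl⁻ term: 0.0175·471.9^0.57·exp(0.008·52+0.085·27.9) = 9.5
  sum: 0.3579 + 9.5 → r_corr = 9.858 μm/a
Convert to mass loss: 9.858 μm/a × 7.14 g/cm³ = 70.39 g·m⁻²·a⁻¹

r_corr = 70.4 g·m⁻²·a⁻¹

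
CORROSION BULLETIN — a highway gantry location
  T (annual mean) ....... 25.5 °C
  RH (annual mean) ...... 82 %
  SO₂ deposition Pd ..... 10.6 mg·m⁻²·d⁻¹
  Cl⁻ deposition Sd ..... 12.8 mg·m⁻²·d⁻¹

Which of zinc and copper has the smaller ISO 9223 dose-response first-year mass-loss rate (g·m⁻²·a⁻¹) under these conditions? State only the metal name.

zinc: temperature factor f = -0.071·(15.5) = -1.1005
  SO₂ term: 0.0129·10.6^0.44·exp(0.046·82-1.1005) = 0.5272
  Cl⁻ term: 0.0175·12.8^0.57·exp(0.008·82+0.085·25.5) = 1.26
  r_corr = 0.5272 + 1.26 = 1.787 μm/a
  mass loss = 1.787 μm/a × 7.14 g/cm³ = 12.76 g·m⁻²·a⁻¹
copper: f(T) = -0.080·(T−10) [T>10 °C] = -1.2400
  SO₂ term: 0.0053·10.6^0.26·exp(0.059·82-1.2400) = 0.3576
  Sd branch = 0.01025·Sd^0.27·e^(0.036·RH+0.049·T) = 1.363 μm/a
  sum: 0.3576 + 1.363 → r_corr = 1.72 μm/a
  mass loss = 1.72 μm/a × 8.96 g/cm³ = 15.41 g·m⁻²·a⁻¹
Ordering by g·m⁻²·a⁻¹: copper (15.4) > zinc (12.8)

zinc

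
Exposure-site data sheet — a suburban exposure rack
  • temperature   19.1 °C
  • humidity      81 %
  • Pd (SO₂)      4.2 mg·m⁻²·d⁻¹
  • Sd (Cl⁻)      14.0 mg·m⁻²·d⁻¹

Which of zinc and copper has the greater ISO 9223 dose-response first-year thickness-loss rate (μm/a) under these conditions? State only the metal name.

copper

zinc: temperature factor f = -0.071·(9.1) = -0.6461
  sulphur-dioxide contribution → 0.5277 μm/a
  chloride contribution → 0.7635 μm/a
  total first-year rate 1.291 μm/a
copper: temperature factor f = -0.080·(9.1) = -0.7280
  sulphur-dioxide contribution → 0.4422 μm/a
  chloride contribution → 0.9841 μm/a
  total first-year rate 1.426 μm/a
Ordering by μm/a: copper (1.43) > zinc (1.29)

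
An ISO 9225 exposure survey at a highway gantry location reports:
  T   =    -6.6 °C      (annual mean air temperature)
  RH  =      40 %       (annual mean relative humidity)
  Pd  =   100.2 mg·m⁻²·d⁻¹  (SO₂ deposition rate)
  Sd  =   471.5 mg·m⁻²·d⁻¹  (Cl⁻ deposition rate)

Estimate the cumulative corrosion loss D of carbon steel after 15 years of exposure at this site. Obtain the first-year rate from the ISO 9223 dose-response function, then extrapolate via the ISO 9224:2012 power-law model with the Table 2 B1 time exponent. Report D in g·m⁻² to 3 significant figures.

D(15) = 547 g·m⁻²

carbon steel: temperature factor f = +0.150·(-16.6) = -2.4900
  SO₂ term: 1.77·100.2^0.52·exp(0.02·40-2.4900) = 3.585
  Cl⁻ term: 0.102·471.5^0.62·exp(0.033·40+0.04·-6.6) = 13.33
  r_corr = 3.585 + 13.33 = 16.91 μm/a
Power-law: D(15) = r_corr · 15^0.523
  D(15) = 16.91 × 15^0.523 = 16.91 × 4.122 = 69.71 μm
  Mass loss = 69.71 μm × 7.85 g/cm³ = 547.3 g·m⁻²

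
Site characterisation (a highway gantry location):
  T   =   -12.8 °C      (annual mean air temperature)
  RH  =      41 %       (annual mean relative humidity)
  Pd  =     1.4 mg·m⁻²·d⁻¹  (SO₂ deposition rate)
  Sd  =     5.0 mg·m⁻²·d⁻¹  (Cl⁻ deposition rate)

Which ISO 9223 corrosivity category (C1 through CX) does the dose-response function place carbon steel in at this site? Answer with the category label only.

C1

carbon steel: T≤10 °C ⇒ hinge +0.150·(-12.8−10) = -3.4200
  sulphur-dioxide contribution → 0.1566 μm/a
  chloride contribution → 0.6415 μm/a
  total first-year rate 0.7981 μm/a
Category bounds: 0…1.3 μm/a bracket r_corr ⇒ C1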